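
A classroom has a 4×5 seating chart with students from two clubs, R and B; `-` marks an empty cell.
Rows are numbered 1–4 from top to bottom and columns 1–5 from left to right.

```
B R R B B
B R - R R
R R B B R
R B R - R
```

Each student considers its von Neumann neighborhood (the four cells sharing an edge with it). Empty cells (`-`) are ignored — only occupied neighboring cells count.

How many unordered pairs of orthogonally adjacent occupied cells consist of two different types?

Scan each occupied cell's neighbors to the right and below so each pair is counted once.
From row 1: 4 unlike of 8 pairs (running 4/8).
From row 2: 3 unlike of 6 pairs (running 7/14).
From row 3: 4 unlike of 8 pairs (running 11/22).
From row 4: 2 unlike of 2 pairs (running 13/24).
Total adjacent occupied pairs: 24; unlike-type pairs: 13.

13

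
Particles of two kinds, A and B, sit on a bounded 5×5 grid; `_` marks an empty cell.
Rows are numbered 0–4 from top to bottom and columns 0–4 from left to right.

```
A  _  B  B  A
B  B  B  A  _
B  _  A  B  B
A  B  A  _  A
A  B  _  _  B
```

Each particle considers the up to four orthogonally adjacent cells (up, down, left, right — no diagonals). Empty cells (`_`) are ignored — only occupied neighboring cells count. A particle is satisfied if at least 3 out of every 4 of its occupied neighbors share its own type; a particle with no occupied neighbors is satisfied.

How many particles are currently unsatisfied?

17

(0,0)A 0/1 not
(0,2)B 2/2 satisfied
(0,3)B 1/3 not
(0,4)A 0/1 not
(1,0)B 2/3 not
(1,1)B 2/2 satisfied
(1,2)B 2/4 not
(1,3)A 0/3 not
(2,0)B 1/2 not
(2,2)A 1/3 not
(2,3)B 1/3 not
(2,4)B 1/2 not
(3,0)A 1/3 not
(3,1)B 1/3 not
(3,2)A 1/2 not
(3,4)A 0/2 not
(4,0)A 1/2 not
(4,1)B 1/2 not
(4,4)B 0/1 not
Unsatisfied: (0,0), (0,3), (0,4), (1,0), (1,2), (1,3), (2,0), (2,2), (2,3), (2,4), (3,0), (3,1), (3,2), (3,4), (4,0), (4,1), (4,4) — 17 in total.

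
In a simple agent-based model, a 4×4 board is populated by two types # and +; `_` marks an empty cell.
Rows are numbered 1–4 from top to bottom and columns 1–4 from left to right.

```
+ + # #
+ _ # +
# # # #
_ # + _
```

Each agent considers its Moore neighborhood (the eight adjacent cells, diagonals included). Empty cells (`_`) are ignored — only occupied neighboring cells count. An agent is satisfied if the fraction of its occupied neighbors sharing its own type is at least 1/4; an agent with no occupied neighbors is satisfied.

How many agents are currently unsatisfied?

Row 1: (1,1)+ 2/2 ✓ · (1,2)+ 2/4 ✓ · (1,3)# 2/4 ✓ · (1,4)# 2/3 ✓
Row 2: (2,1)+ 2/4 ✓ · (2,3)# 5/7 ✓ · (2,4)+ 0/5 ✗
Row 3: (3,1)# 2/3 ✓ · (3,2)# 4/6 ✓ · (3,3)# 4/6 ✓ · (3,4)# 2/4 ✓
Row 4: (4,2)# 3/4 ✓ · (4,3)+ 0/4 ✗
Unsatisfied: (2,4), (4,3) — 2 in total.

2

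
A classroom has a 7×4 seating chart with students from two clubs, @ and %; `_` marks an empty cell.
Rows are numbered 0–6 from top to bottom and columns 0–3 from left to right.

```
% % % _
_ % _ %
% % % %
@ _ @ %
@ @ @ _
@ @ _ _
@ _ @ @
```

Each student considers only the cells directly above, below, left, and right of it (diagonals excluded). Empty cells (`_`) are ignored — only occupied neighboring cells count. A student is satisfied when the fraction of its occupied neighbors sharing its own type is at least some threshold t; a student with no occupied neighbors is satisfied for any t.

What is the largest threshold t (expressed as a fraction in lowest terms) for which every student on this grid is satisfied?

1/3

(0,0)% 1/1
(0,1)% 3/3
(0,2)% 1/1
(1,1)% 2/2
(1,3)% 1/1
(2,0)% 1/2
(2,1)% 3/3
(2,2)% 2/3
(2,3)% 3/3
(3,0)@ 1/2
(3,2)@ 1/3
(3,3)% 1/2
(4,0)@ 3/3
(4,1)@ 3/3
(4,2)@ 2/2
(5,0)@ 3/3
(5,1)@ 2/2
(6,0)@ 1/1
(6,2)@ 1/1
(6,3)@ 1/1
The smallest same-type fraction is 1/3 at (3,2), which reduces to 1/3. Any threshold above that leaves this student unsatisfied.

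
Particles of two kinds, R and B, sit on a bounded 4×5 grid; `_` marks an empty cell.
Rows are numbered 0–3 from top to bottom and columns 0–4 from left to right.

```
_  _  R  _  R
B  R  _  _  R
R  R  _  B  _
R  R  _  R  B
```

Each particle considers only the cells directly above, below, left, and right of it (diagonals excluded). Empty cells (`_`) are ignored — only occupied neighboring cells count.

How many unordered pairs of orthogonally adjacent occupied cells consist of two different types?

Scan each occupied cell's neighbors to the right and below so each pair is counted once.
From row 0: 0 unlike of 1 pairs (running 0/1).
From row 1: 2 unlike of 3 pairs (running 2/4).
From row 2: 1 unlike of 4 pairs (running 3/8).
From row 3: 1 unlike of 2 pairs (running 4/10).
Total adjacent occupied pairs: 10; unlike-type pairs: 4.

4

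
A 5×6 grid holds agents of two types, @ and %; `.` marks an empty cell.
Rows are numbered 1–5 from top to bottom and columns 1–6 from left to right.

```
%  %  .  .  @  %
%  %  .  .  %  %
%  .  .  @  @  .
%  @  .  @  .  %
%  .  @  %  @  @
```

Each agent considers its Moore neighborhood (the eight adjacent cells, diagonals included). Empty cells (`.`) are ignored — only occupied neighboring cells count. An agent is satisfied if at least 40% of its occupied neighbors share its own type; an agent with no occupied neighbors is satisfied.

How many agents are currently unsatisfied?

4

Row 1: (1,1)% 3/3 ✓ · (1,2)% 3/3 ✓ · (1,5)@ 0/3 ✗ · (1,6)% 2/3 ✓
Row 2: (2,1)% 4/4 ✓ · (2,2)% 4/4 ✓ · (2,5)% 2/5 ✓ · (2,6)% 2/4 ✓
Row 3: (3,1)% 3/4 ✓ · (3,4)@ 2/3 ✓ · (3,5)@ 2/5 ✓
Row 4: (4,1)% 2/3 ✓ · (4,2)@ 1/4 ✗ · (4,4)@ 4/5 ✓ · (4,6)% 0/3 ✗
Row 5: (5,1)% 1/2 ✓ · (5,3)@ 2/3 ✓ · (5,4)% 0/3 ✗ · (5,5)@ 2/4 ✓ · (5,6)@ 1/2 ✓
Unsatisfied: (1,5), (4,2), (4,6), (5,4) — 4 in total.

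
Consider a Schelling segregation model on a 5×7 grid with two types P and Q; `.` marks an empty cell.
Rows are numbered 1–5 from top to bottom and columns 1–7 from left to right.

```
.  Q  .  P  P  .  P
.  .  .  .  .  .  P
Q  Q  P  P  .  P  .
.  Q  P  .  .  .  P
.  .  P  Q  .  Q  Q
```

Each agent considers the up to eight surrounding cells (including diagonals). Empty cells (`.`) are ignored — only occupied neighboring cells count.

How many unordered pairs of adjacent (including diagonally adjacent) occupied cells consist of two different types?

Scan each occupied cell's neighbors to the right and below (and the two forward diagonals) so each pair is counted once.
Row 1: P(1,4)–P(1,5)= P(1,7)–P(2,7)=  → 0/2 unlike.
Row 2: P(2,7)–P(3,6)=  → 0/1 unlike.
Row 3: Q(3,1)–Q(3,2)= Q(3,1)–Q(4,2)= Q(3,2)–P(3,3)≠ Q(3,2)–Q(4,2)= Q(3,2)–P(4,3)≠ P(3,3)–P(3,4)= P(3,3)–P(4,3)= P(3,3)–Q(4,2)≠ P(3,4)–P(4,3)= P(3,6)–P(4,7)=  → 3/10 unlike.
Row 4: Q(4,2)–P(4,3)≠ Q(4,2)–P(5,3)≠ P(4,3)–P(5,3)= P(4,3)–Q(5,4)≠ P(4,7)–Q(5,7)≠ P(4,7)–Q(5,6)≠  → 5/6 unlike.
Row 5: P(5,3)–Q(5,4)≠ Q(5,6)–Q(5,7)=  → 1/2 unlike.
Total adjacent occupied pairs: 21; unlike-type pairs: 9.

9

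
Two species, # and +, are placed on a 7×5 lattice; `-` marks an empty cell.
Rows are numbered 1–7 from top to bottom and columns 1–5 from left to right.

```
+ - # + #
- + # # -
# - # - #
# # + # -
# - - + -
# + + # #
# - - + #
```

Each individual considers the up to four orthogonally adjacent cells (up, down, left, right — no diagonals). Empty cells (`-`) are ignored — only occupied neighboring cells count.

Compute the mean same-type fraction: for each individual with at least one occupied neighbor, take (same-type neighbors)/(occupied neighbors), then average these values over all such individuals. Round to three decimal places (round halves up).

Row 1: (1,1)+ — no occupied neighbors · (1,3)# 1/2 · (1,4)+ 0/3 · (1,5)# 0/1
Row 2: (2,2)+ 0/1 · (2,3)# 3/4 · (2,4)# 1/2
Row 3: (3,1)# 1/1 · (3,3)# 1/2 · (3,5)# — no occupied neighbors
Row 4: (4,1)# 3/3 · (4,2)# 1/2 · (4,3)+ 0/3 · (4,4)# 0/2
Row 5: (5,1)# 2/2 · (5,4)+ 0/2
Row 6: (6,1)# 2/3 · (6,2)+ 1/2 · (6,3)+ 1/2 · (6,4)# 1/4 · (6,5)# 2/2
Row 7: (7,1)# 1/1 · (7,4)+ 0/2 · (7,5)# 1/2
Sum over 22 individuals: 1/2 + 0/3 + 0/1 + 0/1 + 3/4 + 1/2 + 1/1 + 1/2 + 3/3 + 1/2 + 0/3 + 0/2 + 2/2 + 0/2 + 2/3 + 1/2 + 1/2 + 1/4 + 2/2 + 1/1 + 0/2 + 1/2 = 61/6; mean = 61/6 ÷ 22 = 61/132 = 0.462121… → 0.462.

0.462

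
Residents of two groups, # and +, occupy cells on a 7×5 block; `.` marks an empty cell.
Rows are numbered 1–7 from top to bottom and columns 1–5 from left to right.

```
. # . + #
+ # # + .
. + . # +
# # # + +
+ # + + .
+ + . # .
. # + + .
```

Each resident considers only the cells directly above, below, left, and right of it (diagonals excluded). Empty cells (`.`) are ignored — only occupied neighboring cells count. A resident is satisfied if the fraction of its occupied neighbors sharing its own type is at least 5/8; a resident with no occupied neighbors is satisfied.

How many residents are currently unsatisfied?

(1,2)# 1/1 ✓
(1,4)+ 1/2 ✗
(1,5)# 0/1 ✗
(2,1)+ 0/1 ✗
(2,2)# 2/4 ✗
(2,3)# 1/2 ✗
(2,4)+ 1/3 ✗
(3,2)+ 0/2 ✗
(3,4)# 0/3 ✗
(3,5)+ 1/2 ✗
(4,1)# 1/2 ✗
(4,2)# 3/4 ✓
(4,3)# 1/3 ✗
(4,4)+ 2/4 ✗
(4,5)+ 2/2 ✓
(5,1)+ 1/3 ✗
(5,2)# 1/4 ✗
(5,3)+ 1/3 ✗
(5,4)+ 2/3 ✓
(6,1)+ 2/2 ✓
(6,2)+ 1/3 ✗
(6,4)# 0/2 ✗
(7,2)# 0/2 ✗
(7,3)+ 1/2 ✗
(7,4)+ 1/2 ✗
Unsatisfied: (1,4), (1,5), (2,1), (2,2), (2,3), (2,4), (3,2), (3,4), (3,5), (4,1), (4,3), (4,4), (5,1), (5,2), (5,3), (6,2), (6,4), (7,2), (7,3), (7,4) — 20 in total.

20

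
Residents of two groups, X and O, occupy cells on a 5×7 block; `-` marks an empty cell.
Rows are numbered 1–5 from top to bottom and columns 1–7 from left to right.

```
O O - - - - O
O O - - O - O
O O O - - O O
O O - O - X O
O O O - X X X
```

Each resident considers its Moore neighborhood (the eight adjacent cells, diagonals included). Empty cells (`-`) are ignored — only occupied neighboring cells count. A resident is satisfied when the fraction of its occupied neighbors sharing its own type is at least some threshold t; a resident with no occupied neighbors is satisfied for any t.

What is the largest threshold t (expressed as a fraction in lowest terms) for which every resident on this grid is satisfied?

2/5

Row 1: (1,1)O 3/3 · (1,2)O 3/3 · (1,7)O 1/1
Row 2: (2,1)O 5/5 · (2,2)O 6/6 · (2,5)O 1/1 · (2,7)O 3/3
Row 3: (3,1)O 5/5 · (3,2)O 6/6 · (3,3)O 4/4 · (3,6)O 4/5 · (3,7)O 3/4
Row 4: (4,1)O 5/5 · (4,2)O 7/7 · (4,4)O 2/3 · (4,6)X 3/6 · (4,7)O 2/5
Row 5: (5,1)O 3/3 · (5,2)O 4/4 · (5,3)O 3/3 · (5,5)X 2/3 · (5,6)X 3/4 · (5,7)X 2/3
The smallest same-type fraction is 2/5 at (4,7), which reduces to 2/5. Any threshold above that leaves this resident unsatisfied.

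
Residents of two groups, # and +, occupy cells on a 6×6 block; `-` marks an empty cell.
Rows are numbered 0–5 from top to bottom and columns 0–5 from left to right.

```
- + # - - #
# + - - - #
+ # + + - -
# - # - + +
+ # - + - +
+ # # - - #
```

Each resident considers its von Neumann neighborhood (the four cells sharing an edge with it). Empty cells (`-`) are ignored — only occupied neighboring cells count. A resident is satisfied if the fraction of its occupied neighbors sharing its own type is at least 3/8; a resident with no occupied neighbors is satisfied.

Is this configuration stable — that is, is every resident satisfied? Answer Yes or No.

No

(0,1)+ 1/2 ok
(0,2)# 0/1 unhappy
(0,5)# 1/1 ok
(1,0)# 0/2 unhappy
(1,1)+ 1/3 unhappy
(1,5)# 1/1 ok
(2,0)+ 0/3 unhappy
(2,1)# 0/3 unhappy
(2,2)+ 1/3 unhappy
(2,3)+ 1/1 ok
(3,0)# 0/2 unhappy
(3,2)# 0/1 unhappy
(3,4)+ 1/1 ok
(3,5)+ 2/2 ok
(4,0)+ 1/3 unhappy
(4,1)# 1/2 ok
(4,3)+ 0/0 ok
(4,5)+ 1/2 ok
(5,0)+ 1/2 ok
(5,1)# 2/3 ok
(5,2)# 1/1 ok
(5,5)# 0/1 unhappy
For instance (0,2) has only 0/1 same-type neighbors, below 3/8.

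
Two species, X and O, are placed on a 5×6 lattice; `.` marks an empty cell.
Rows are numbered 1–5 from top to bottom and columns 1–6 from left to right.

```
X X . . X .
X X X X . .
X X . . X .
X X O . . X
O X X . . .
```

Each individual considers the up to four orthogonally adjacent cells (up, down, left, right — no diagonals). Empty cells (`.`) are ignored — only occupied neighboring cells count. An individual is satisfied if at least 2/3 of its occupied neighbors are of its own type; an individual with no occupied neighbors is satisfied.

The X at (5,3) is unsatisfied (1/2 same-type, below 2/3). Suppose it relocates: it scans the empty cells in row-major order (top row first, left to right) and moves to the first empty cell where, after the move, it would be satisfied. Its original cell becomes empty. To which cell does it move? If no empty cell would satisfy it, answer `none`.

(1,3)

Vacating (5,3). Empty cells in order:
  (1,3): 2/2 same-type → satisfied — stop here.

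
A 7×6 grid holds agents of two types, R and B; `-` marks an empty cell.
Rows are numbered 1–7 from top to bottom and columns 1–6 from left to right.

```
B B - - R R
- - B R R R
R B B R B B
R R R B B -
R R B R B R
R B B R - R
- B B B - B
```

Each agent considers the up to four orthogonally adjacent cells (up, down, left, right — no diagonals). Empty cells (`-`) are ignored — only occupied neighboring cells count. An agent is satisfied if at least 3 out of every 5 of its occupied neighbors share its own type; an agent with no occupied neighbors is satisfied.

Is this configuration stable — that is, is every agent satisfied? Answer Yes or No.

(1,1)B 1/1 ok
(1,2)B 1/1 ok
(1,5)R 2/2 ok
(1,6)R 2/2 ok
(2,3)B 1/2 unhappy
(2,4)R 2/3 ok
(2,5)R 3/4 ok
(2,6)R 2/3 ok
(3,1)R 1/2 unhappy
(3,2)B 1/3 unhappy
(3,3)B 2/4 unhappy
(3,4)R 1/4 unhappy
(3,5)B 2/4 unhappy
(3,6)B 1/2 unhappy
(4,1)R 3/3 ok
(4,2)R 3/4 ok
(4,3)R 1/4 unhappy
(4,4)B 1/4 unhappy
(4,5)B 3/3 ok
(5,1)R 3/3 ok
(5,2)R 2/4 unhappy
(5,3)B 1/4 unhappy
(5,4)R 1/4 unhappy
(5,5)B 1/3 unhappy
(5,6)R 1/2 unhappy
(6,1)R 1/2 unhappy
(6,2)B 2/4 unhappy
(6,3)B 3/4 ok
(6,4)R 1/3 unhappy
(6,6)R 1/2 unhappy
(7,2)B 2/2 ok
(7,3)B 3/3 ok
(7,4)B 1/2 unhappy
(7,6)B 0/1 unhappy
For instance (2,3) has only 1/2 same-type neighbors, below 3/5.

No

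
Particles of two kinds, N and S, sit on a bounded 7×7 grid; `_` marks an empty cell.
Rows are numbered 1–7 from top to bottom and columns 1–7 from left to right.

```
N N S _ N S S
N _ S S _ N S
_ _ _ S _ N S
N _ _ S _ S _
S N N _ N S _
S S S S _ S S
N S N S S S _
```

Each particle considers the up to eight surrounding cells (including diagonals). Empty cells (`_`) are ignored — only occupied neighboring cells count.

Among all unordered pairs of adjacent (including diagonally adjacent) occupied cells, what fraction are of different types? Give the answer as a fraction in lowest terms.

33/71

Scan each occupied cell's neighbors to the right and below (and the two forward diagonals) so each pair is counted once.
From row 1: 6 unlike of 15 pairs (running 6/15).
From row 2: 3 unlike of 8 pairs (running 9/23).
From row 3: 2 unlike of 4 pairs (running 11/27).
From row 4: 4 unlike of 6 pairs (running 15/33).
From row 5: 10 unlike of 15 pairs (running 25/48).
From row 6: 5 unlike of 18 pairs (running 30/66).
From row 7: 3 unlike of 5 pairs (running 33/71).
Total adjacent occupied pairs: 71; unlike-type pairs: 33.
33/71 is already in lowest terms.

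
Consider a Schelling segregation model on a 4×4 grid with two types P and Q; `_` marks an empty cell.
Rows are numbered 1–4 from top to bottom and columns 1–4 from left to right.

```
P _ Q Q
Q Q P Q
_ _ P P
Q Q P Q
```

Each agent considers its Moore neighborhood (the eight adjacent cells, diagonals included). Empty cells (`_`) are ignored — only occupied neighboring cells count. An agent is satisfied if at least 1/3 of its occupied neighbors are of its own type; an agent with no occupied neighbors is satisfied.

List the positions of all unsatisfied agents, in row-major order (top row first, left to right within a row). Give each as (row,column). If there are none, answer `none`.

(1,1), (4,4)

(1,1)P 0/2 not
(1,3)Q 3/4 satisfied
(1,4)Q 2/3 satisfied
(2,1)Q 1/2 satisfied
(2,2)Q 2/5 satisfied
(2,3)P 2/6 satisfied
(2,4)Q 2/5 satisfied
(3,3)P 3/7 satisfied
(3,4)P 3/5 satisfied
(4,1)Q 1/1 satisfied
(4,2)Q 1/3 satisfied
(4,3)P 2/4 satisfied
(4,4)Q 0/3 not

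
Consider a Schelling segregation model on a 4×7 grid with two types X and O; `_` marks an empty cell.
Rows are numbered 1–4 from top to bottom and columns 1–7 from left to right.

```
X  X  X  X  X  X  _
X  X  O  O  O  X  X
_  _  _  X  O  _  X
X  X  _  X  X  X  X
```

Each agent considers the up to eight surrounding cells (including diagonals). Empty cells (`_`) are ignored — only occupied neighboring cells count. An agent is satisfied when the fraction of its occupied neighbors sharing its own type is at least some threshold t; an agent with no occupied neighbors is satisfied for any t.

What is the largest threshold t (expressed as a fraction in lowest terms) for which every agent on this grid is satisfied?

1/6

Row 1: (1,1)X 3/3 · (1,2)X 4/5 · (1,3)X 3/5 · (1,4)X 2/5 · (1,5)X 3/5 · (1,6)X 3/4
Row 2: (2,1)X 3/3 · (2,2)X 4/5 · (2,3)O 1/6 · (2,4)O 3/7 · (2,5)O 2/7 · (2,6)X 4/6 · (2,7)X 3/3
Row 3: (3,4)X 2/6 · (3,5)O 2/7 · (3,7)X 4/4
Row 4: (4,1)X 1/1 · (4,2)X 1/1 · (4,4)X 2/3 · (4,5)X 3/4 · (4,6)X 3/4 · (4,7)X 2/2
The smallest same-type fraction is 1/6 at (2,3), which reduces to 1/6. Any threshold above that leaves this agent unsatisfied.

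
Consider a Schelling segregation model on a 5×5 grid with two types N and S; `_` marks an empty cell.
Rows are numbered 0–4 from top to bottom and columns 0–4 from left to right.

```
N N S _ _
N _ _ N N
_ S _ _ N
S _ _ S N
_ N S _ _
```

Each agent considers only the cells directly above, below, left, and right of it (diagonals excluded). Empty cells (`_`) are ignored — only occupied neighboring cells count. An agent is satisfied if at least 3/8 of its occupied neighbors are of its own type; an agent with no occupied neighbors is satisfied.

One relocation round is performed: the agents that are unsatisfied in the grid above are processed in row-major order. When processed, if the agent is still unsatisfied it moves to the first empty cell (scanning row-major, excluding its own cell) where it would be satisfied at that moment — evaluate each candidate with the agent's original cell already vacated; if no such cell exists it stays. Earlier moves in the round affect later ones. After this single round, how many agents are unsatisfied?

Initially unsatisfied (in order): (0,2), (3,3), (4,1), (4,2).
  (0,2) → (2,0).
  (3,3) → (2,2).
  (4,1) → (0,2).
  (4,2): now satisfied by earlier moves; stays.
Resulting grid:
N N N _ _
N _ _ N N
S S S _ N
S _ _ _ N
_ _ S _ _
All satisfied now.

0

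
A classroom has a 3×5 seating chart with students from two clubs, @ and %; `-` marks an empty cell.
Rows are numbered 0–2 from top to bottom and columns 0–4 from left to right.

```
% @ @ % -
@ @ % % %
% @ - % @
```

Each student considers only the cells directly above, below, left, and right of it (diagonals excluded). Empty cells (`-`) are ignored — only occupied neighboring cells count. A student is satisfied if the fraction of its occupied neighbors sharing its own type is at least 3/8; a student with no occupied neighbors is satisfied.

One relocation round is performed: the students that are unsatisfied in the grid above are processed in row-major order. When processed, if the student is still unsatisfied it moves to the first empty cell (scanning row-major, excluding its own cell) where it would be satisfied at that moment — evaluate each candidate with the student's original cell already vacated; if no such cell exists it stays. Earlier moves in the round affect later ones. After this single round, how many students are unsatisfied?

0

Initially unsatisfied (in order): (0,0), (0,2), (1,0), (1,2), (2,0), (2,4).
  (0,0) → (0,4).
  (0,2) → (0,0).
  (1,0): now satisfied by earlier moves; stays.
  (1,2): now satisfied by earlier moves; stays.
  (2,0) → (0,2).
  (2,4) → (2,0).
Resulting grid:
@ @ % % %
@ @ % % %
@ @ - % -
All satisfied now.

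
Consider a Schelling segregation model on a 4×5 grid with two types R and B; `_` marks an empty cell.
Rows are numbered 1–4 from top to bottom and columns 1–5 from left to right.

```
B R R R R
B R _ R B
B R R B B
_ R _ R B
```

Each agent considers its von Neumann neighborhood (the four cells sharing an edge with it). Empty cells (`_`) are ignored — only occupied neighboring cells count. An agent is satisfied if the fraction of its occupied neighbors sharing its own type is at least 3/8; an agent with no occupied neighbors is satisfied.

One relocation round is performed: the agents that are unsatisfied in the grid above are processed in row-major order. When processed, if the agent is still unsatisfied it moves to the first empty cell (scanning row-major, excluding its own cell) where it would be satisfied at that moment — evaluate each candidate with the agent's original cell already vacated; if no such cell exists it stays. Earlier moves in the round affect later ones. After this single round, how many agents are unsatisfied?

Initially unsatisfied (in order): (2,4), (2,5), (3,4), (4,4).
  (2,4) → (2,3).
  (2,5): now satisfied by earlier moves; stays.
  (3,4) → (4,1).
  (4,4) → (2,4).
Resulting grid:
B R R R R
B R R R B
B R R _ B
B R _ _ B
Unsatisfied now: (2,5).

1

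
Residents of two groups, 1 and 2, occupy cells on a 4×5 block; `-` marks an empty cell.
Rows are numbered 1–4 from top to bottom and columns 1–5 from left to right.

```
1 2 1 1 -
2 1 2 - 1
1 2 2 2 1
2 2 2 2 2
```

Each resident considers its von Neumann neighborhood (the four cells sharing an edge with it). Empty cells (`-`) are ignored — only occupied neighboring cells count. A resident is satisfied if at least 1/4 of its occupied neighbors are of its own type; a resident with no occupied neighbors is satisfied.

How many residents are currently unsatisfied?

5

Row 1: (1,1)1 0/2 ✗ · (1,2)2 0/3 ✗ · (1,3)1 1/3 ✓ · (1,4)1 1/1 ✓
Row 2: (2,1)2 0/3 ✗ · (2,2)1 0/4 ✗ · (2,3)2 1/3 ✓ · (2,5)1 1/1 ✓
Row 3: (3,1)1 0/3 ✗ · (3,2)2 2/4 ✓ · (3,3)2 4/4 ✓ · (3,4)2 2/3 ✓ · (3,5)1 1/3 ✓
Row 4: (4,1)2 1/2 ✓ · (4,2)2 3/3 ✓ · (4,3)2 3/3 ✓ · (4,4)2 3/3 ✓ · (4,5)2 1/2 ✓
Unsatisfied: (1,1), (1,2), (2,1), (2,2), (3,1) — 5 in total.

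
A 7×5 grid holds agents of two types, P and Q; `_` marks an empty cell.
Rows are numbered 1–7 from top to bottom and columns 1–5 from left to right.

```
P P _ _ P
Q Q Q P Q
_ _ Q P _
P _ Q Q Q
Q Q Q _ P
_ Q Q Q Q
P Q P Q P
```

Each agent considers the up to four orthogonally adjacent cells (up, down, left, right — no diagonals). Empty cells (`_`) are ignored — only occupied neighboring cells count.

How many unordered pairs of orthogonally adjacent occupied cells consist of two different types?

16

Scan each occupied cell's neighbors to the right and below so each pair is counted once.
From row 1: 3 unlike of 4 pairs (running 3/4).
From row 2: 2 unlike of 6 pairs (running 5/10).
From row 3: 2 unlike of 3 pairs (running 7/13).
From row 4: 2 unlike of 5 pairs (running 9/18).
From row 5: 1 unlike of 5 pairs (running 10/23).
From row 6: 2 unlike of 7 pairs (running 12/30).
From row 7: 4 unlike of 4 pairs (running 16/34).
Total adjacent occupied pairs: 34; unlike-type pairs: 16.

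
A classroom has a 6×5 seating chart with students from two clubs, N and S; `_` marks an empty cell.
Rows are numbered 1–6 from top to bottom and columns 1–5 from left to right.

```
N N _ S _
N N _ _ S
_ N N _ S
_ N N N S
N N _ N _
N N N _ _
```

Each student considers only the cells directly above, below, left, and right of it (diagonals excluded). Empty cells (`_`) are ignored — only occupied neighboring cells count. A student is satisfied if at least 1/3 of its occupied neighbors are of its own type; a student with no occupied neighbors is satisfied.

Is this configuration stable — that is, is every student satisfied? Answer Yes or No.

Yes

Row 1: (1,1)N 2/2 satisfied · (1,2)N 2/2 satisfied · (1,4)S 0/0 satisfied
Row 2: (2,1)N 2/2 satisfied · (2,2)N 3/3 satisfied · (2,5)S 1/1 satisfied
Row 3: (3,2)N 3/3 satisfied · (3,3)N 2/2 satisfied · (3,5)S 2/2 satisfied
Row 4: (4,2)N 3/3 satisfied · (4,3)N 3/3 satisfied · (4,4)N 2/3 satisfied · (4,5)S 1/2 satisfied
Row 5: (5,1)N 2/2 satisfied · (5,2)N 3/3 satisfied · (5,4)N 1/1 satisfied
Row 6: (6,1)N 2/2 satisfied · (6,2)N 3/3 satisfied · (6,3)N 1/1 satisfied
All meet the threshold, so the configuration is stable.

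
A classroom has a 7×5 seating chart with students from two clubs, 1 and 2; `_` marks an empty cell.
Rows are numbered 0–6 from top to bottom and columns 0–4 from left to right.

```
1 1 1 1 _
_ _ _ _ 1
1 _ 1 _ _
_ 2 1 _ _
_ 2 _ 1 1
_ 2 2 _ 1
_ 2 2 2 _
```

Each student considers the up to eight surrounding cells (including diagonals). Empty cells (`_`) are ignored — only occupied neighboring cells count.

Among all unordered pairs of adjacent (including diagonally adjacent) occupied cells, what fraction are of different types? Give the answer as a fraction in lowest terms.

3/13

Scan each occupied cell's neighbors to the right and below (and the two forward diagonals) so each pair is counted once.
Row 0: 1(0,0)–1(0,1)= 1(0,1)–1(0,2)= 1(0,2)–1(0,3)= 1(0,3)–1(1,4)=  → 0/4 unlike.
Row 2: 1(2,0)–2(3,1)≠ 1(2,2)–1(3,2)= 1(2,2)–2(3,1)≠  → 2/3 unlike.
Row 3: 2(3,1)–1(3,2)≠ 2(3,1)–2(4,1)= 1(3,2)–1(4,3)= 1(3,2)–2(4,1)≠  → 2/4 unlike.
Row 4: 2(4,1)–2(5,1)= 2(4,1)–2(5,2)= 1(4,3)–1(4,4)= 1(4,3)–1(5,4)= 1(4,3)–2(5,2)≠ 1(4,4)–1(5,4)=  → 1/6 unlike.
Row 5: 2(5,1)–2(5,2)= 2(5,1)–2(6,1)= 2(5,1)–2(6,2)= 2(5,2)–2(6,2)= 2(5,2)–2(6,3)= 2(5,2)–2(6,1)= 1(5,4)–2(6,3)≠  → 1/7 unlike.
Row 6: 2(6,1)–2(6,2)= 2(6,2)–2(6,3)=  → 0/2 unlike.
Total adjacent occupied pairs: 26; unlike-type pairs: 6.
6/26 reduces to 3/13.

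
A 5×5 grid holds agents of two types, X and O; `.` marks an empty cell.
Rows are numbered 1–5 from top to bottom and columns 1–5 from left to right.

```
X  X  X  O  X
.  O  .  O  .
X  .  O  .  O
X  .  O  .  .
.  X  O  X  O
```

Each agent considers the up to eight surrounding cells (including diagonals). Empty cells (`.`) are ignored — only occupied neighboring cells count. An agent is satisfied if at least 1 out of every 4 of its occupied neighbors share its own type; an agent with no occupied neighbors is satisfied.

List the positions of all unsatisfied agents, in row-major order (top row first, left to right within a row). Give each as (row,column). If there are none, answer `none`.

(1,5), (2,2), (5,4), (5,5)

(1,1)X 1/2 satisfied
(1,2)X 2/3 satisfied
(1,3)X 1/4 satisfied
(1,4)O 1/3 satisfied
(1,5)X 0/2 not
(2,2)O 1/5 not
(2,4)O 3/5 satisfied
(3,1)X 1/2 satisfied
(3,3)O 3/3 satisfied
(3,5)O 1/1 satisfied
(4,1)X 2/2 satisfied
(4,3)O 2/4 satisfied
(5,2)X 1/3 satisfied
(5,3)O 1/3 satisfied
(5,4)X 0/3 not
(5,5)O 0/1 not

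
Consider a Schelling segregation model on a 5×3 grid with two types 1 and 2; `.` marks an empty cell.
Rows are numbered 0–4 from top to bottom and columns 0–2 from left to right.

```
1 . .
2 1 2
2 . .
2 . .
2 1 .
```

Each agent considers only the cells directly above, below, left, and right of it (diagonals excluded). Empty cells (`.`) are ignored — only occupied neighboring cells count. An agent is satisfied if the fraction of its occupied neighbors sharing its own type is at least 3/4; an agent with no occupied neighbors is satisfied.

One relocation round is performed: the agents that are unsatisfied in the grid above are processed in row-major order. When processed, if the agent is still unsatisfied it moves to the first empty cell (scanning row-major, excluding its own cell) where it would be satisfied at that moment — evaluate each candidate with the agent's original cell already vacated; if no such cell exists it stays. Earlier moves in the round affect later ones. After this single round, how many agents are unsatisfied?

Initially unsatisfied (in order): (0,0), (1,0), (1,1), (1,2), (4,0), (4,1).
  (0,0) → (0,1).
  (1,0) → (2,2).
  (1,1) → (0,0).
  (1,2): now satisfied by earlier moves; stays.
  (4,0) → (2,1).
  (4,1): now satisfied by earlier moves; stays.
Resulting grid:
1 1 .
. . 2
2 2 2
2 . .
. 1 .
All satisfied now.

0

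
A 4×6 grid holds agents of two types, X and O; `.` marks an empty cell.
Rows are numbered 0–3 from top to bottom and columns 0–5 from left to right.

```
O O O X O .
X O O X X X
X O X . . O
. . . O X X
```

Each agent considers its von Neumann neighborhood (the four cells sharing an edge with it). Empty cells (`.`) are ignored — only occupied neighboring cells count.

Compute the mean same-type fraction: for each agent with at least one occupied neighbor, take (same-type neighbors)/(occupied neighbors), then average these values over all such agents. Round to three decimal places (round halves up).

0.431

Row 0: (0,0)O 1/2 · (0,1)O 3/3 · (0,2)O 2/3 · (0,3)X 1/3 · (0,4)O 0/2
Row 1: (1,0)X 1/3 · (1,1)O 3/4 · (1,2)O 2/4 · (1,3)X 2/3 · (1,4)X 2/3 · (1,5)X 1/2
Row 2: (2,0)X 1/2 · (2,1)O 1/3 · (2,2)X 0/2 · (2,5)O 0/2
Row 3: (3,3)O 0/1 · (3,4)X 1/2 · (3,5)X 1/2
Sum over 18 agents: 1/2 + 3/3 + 2/3 + 1/3 + 0/2 + 1/3 + 3/4 + 2/4 + 2/3 + 2/3 + 1/2 + 1/2 + 1/3 + 0/2 + 0/2 + 0/1 + 1/2 + 1/2 = 31/4; mean = 31/4 ÷ 18 = 31/72 = 0.430555… → 0.431.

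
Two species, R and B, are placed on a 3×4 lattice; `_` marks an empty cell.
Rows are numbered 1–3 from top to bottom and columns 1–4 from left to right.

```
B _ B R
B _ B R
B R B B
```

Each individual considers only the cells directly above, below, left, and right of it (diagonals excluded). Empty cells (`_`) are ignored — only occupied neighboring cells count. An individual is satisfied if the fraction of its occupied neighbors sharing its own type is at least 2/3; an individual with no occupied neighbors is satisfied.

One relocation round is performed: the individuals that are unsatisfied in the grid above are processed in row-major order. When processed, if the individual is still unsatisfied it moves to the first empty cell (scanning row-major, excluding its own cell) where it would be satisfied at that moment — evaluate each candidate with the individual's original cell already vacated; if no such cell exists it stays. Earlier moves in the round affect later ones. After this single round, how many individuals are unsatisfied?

Initially unsatisfied (in order): (1,3), (1,4), (2,4), (3,1), (3,2), (3,4).
  (1,3) → (1,2).
  (1,4): now satisfied by earlier moves; stays.
  (2,4): no empty cell satisfies it; stays.
  (3,1) → (1,3).
  (3,2): no empty cell satisfies it; stays.
  (3,4) → (2,2).
Resulting grid:
B B B R
B B B R
_ R B _
Unsatisfied now: (1,4), (2,4), (3,2), (3,3).

4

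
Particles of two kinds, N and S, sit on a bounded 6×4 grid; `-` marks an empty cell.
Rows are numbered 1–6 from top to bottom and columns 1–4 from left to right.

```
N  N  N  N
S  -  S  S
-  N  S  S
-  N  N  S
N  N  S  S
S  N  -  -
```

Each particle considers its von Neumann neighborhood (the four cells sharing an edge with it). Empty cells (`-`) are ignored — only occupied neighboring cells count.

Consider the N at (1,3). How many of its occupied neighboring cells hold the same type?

Occupied neighbors of (1,3): (2,3)=S, (1,2)=N, (1,4)=N.
Same type (N): 2 of 3.

2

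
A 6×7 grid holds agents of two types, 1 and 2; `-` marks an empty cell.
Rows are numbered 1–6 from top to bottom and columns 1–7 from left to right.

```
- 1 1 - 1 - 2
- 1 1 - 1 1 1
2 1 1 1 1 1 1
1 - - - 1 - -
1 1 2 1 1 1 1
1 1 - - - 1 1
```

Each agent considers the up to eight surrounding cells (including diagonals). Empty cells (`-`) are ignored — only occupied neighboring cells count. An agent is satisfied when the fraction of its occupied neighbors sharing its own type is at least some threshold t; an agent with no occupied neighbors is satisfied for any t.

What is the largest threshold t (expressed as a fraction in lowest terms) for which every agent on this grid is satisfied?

(1,2)1 3/3
(1,3)1 3/3
(1,5)1 2/2
(1,7)2 0/2
(2,2)1 5/6
(2,3)1 6/6
(2,5)1 5/5
(2,6)1 6/7
(2,7)1 3/4
(3,1)2 0/3
(3,2)1 4/5
(3,3)1 4/4
(3,4)1 5/5
(3,5)1 5/5
(3,6)1 6/6
(3,7)1 3/3
(4,1)1 3/4
(4,5)1 6/6
(5,1)1 4/4
(5,2)1 4/5
(5,3)2 0/3
(5,4)1 2/3
(5,5)1 4/4
(5,6)1 5/5
(5,7)1 3/3
(6,1)1 3/3
(6,2)1 3/4
(6,6)1 4/4
(6,7)1 3/3
The smallest same-type fraction is 0/2 at (1,7), which reduces to 0/1. Any threshold above that leaves this agent unsatisfied.

0/1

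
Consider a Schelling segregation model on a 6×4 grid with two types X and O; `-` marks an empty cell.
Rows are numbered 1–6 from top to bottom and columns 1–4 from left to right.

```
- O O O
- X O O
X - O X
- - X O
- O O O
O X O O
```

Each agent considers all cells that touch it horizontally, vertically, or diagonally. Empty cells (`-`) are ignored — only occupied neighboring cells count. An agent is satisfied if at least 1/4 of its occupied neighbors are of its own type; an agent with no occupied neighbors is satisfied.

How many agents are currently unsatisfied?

4

(1,2)O 2/3 ok
(1,3)O 4/5 ok
(1,4)O 3/3 ok
(2,2)X 1/5 unhappy
(2,3)O 5/7 ok
(2,4)O 4/5 ok
(3,1)X 1/1 ok
(3,3)O 3/6 ok
(3,4)X 1/5 unhappy
(4,3)X 1/6 unhappy
(4,4)O 3/5 ok
(5,2)O 3/5 ok
(5,3)O 5/7 ok
(5,4)O 4/5 ok
(6,1)O 1/2 ok
(6,2)X 0/4 unhappy
(6,3)O 4/5 ok
(6,4)O 3/3 ok
Unsatisfied: (2,2), (3,4), (4,3), (6,2) — 4 in total.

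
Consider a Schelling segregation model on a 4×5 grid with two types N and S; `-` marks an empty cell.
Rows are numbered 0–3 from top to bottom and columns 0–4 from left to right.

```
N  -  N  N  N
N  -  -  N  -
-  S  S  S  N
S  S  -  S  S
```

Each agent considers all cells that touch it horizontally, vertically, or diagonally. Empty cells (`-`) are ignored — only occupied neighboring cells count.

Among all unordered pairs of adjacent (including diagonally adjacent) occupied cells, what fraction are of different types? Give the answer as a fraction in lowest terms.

Scan each occupied cell's neighbors to the right and below (and the two forward diagonals) so each pair is counted once.
From row 0: 0 unlike of 6 pairs (running 0/6).
From row 1: 3 unlike of 4 pairs (running 3/10).
From row 2: 3 unlike of 11 pairs (running 6/21).
From row 3: 0 unlike of 2 pairs (running 6/23).
Total adjacent occupied pairs: 23; unlike-type pairs: 6.
6/23 is already in lowest terms.

6/23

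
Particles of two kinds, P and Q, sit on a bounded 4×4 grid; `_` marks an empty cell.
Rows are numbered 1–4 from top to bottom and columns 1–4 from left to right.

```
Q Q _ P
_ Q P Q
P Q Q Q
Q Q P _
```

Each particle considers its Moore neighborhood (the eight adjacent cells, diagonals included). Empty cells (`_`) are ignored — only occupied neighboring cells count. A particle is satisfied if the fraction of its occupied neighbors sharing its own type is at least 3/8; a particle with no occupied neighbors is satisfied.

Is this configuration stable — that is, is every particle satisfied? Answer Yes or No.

No

(1,1)Q 2/2 ok
(1,2)Q 2/3 ok
(1,4)P 1/2 ok
(2,2)Q 4/6 ok
(2,3)P 1/7 unhappy
(2,4)Q 2/4 ok
(3,1)P 0/4 unhappy
(3,2)Q 4/7 ok
(3,3)Q 5/7 ok
(3,4)Q 2/4 ok
(4,1)Q 2/3 ok
(4,2)Q 3/5 ok
(4,3)P 0/4 unhappy
For instance (2,3) has only 1/7 same-type neighbors, below 3/8.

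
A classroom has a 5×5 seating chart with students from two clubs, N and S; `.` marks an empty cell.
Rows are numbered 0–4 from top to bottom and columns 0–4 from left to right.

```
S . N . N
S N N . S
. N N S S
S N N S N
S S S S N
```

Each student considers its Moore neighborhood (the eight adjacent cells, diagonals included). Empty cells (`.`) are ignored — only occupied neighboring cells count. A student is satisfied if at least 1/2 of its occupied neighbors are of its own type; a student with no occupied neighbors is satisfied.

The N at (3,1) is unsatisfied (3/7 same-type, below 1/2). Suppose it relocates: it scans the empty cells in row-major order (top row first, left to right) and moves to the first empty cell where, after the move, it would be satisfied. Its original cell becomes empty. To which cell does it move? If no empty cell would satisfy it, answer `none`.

(0,1)

Vacating (3,1). Empty cells in order:
  (0,1): 3/5 same-type → satisfied — stop here.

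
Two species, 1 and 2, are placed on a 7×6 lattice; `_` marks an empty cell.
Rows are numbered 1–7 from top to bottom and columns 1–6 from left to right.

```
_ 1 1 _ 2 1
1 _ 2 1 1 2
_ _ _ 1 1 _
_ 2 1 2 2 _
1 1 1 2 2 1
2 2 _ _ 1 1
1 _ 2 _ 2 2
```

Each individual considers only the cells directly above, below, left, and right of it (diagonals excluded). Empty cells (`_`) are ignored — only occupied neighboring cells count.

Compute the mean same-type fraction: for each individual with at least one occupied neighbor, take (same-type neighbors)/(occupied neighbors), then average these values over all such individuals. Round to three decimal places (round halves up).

0.432

(1,2)1 1/1
(1,3)1 1/2
(1,5)2 0/2
(1,6)1 0/2
(2,1)1 — no occupied neighbors
(2,3)2 0/2
(2,4)1 2/3
(2,5)1 2/4
(2,6)2 0/2
(3,4)1 2/3
(3,5)1 2/3
(4,2)2 0/2
(4,3)1 1/3
(4,4)2 2/4
(4,5)2 2/3
(5,1)1 1/2
(5,2)1 2/4
(5,3)1 2/3
(5,4)2 2/3
(5,5)2 2/4
(5,6)1 1/2
(6,1)2 1/3
(6,2)2 1/2
(6,5)1 1/3
(6,6)1 2/3
(7,1)1 0/1
(7,3)2 — no occupied neighbors
(7,5)2 1/2
(7,6)2 1/2
Sum over 27 individuals: 1/1 + 1/2 + 0/2 + 0/2 + 0/2 + 2/3 + 2/4 + 0/2 + 2/3 + 2/3 + 0/2 + 1/3 + 2/4 + 2/3 + 1/2 + 2/4 + 2/3 + 2/3 + 2/4 + 1/2 + 1/3 + 1/2 + 1/3 + 2/3 + 0/1 + 1/2 + 1/2 = 35/3; mean = 35/3 ÷ 27 = 35/81 = 0.432098… → 0.432.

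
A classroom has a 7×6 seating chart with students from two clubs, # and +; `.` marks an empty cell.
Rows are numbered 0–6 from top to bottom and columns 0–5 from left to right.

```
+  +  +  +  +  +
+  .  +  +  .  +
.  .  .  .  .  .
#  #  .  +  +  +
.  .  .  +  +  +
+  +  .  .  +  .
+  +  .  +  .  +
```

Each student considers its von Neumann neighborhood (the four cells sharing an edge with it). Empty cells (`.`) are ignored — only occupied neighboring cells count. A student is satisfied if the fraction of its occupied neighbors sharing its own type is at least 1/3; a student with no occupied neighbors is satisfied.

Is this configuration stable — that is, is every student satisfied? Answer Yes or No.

Row 0: (0,0)+ 2/2 ok · (0,1)+ 2/2 ok · (0,2)+ 3/3 ok · (0,3)+ 3/3 ok · (0,4)+ 2/2 ok · (0,5)+ 2/2 ok
Row 1: (1,0)+ 1/1 ok · (1,2)+ 2/2 ok · (1,3)+ 2/2 ok · (1,5)+ 1/1 ok
Row 3: (3,0)# 1/1 ok · (3,1)# 1/1 ok · (3,3)+ 2/2 ok · (3,4)+ 3/3 ok · (3,5)+ 2/2 ok
Row 4: (4,3)+ 2/2 ok · (4,4)+ 4/4 ok · (4,5)+ 2/2 ok
Row 5: (5,0)+ 2/2 ok · (5,1)+ 2/2 ok · (5,4)+ 1/1 ok
Row 6: (6,0)+ 2/2 ok · (6,1)+ 2/2 ok · (6,3)+ 0/0 ok · (6,5)+ 0/0 ok
All meet the threshold, so the configuration is stable.

Yes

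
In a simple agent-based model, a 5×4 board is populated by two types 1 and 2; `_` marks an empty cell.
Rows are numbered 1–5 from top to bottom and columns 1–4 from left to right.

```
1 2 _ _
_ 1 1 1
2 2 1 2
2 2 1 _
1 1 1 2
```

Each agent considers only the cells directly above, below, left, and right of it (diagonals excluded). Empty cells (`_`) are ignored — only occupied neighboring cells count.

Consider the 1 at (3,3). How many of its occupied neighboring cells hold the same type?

2

Occupied neighbors of (3,3): (2,3)=1, (4,3)=1, (3,2)=2, (3,4)=2.
Same type (1): 2 of 4.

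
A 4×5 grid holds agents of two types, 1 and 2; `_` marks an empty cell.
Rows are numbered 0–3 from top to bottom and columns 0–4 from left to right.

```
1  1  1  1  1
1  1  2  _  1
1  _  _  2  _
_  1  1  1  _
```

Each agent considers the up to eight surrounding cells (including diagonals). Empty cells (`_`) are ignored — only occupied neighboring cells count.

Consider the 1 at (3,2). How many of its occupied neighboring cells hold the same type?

2

Occupied neighbors of (3,2): (2,3)=2, (3,1)=1, (3,3)=1.
Same type (1): 2 of 3.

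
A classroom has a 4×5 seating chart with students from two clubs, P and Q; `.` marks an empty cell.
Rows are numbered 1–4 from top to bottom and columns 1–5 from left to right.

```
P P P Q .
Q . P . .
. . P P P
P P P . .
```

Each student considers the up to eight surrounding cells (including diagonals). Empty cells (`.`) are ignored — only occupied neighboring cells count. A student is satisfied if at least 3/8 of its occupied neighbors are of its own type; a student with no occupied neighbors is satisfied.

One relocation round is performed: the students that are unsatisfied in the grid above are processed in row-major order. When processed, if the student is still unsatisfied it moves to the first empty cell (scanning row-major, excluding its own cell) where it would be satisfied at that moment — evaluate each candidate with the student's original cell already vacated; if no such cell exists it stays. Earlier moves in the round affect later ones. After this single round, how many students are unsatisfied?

Initially unsatisfied (in order): (1,4), (2,1).
  (1,4) → (1,5).
  (2,1): no empty cell satisfies it; stays.
Resulting grid:
P P P . Q
Q . P . .
. . P P P
P P P . .
Unsatisfied now: (2,1).

1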